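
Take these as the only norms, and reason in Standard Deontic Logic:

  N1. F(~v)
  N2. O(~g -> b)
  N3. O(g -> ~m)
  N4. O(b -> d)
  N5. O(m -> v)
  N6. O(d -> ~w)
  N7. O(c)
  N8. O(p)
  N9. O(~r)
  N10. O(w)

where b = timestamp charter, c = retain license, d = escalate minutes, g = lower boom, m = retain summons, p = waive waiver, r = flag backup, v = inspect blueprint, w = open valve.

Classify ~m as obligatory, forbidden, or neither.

Premise 10 gives O(w).
Premise 6 is O(d -> ~w); contrapositively O(w -> ~d). Since O(w) holds, K gives O(~d).
The contrapositive of premise 4 (O(b -> d)) is O(~d -> ~b), and O(~d) is already established, so O(~b).
Premise 2, O(~g -> b), contraposes to O(~b -> g); with O(~b) we get O(g).
Applying K to premise 3 (O(g -> ~m)) and O(g) yields O(~m).
Premises 1, 5, 7, 8, 9 do not contribute to this derivation.
Hence ~m is obligatory.

Obligatory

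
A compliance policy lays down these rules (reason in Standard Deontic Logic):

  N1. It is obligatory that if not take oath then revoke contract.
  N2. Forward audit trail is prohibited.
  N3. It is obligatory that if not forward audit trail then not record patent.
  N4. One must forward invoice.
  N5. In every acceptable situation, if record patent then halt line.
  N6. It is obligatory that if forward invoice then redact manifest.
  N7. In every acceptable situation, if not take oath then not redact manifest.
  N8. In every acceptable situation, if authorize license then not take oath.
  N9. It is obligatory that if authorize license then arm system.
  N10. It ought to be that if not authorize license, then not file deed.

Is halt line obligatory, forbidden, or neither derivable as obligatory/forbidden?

Premise 5 is O(record_patent → halt_line), but O(record_patent) is not derivable from the premises, so it does not yield O(halt_line).
No premise or chain of K-axiom applications forces O(halt_line), and none forces O(¬halt_line). So halt_line is neither obligatory nor forbidden under these norms.

Neither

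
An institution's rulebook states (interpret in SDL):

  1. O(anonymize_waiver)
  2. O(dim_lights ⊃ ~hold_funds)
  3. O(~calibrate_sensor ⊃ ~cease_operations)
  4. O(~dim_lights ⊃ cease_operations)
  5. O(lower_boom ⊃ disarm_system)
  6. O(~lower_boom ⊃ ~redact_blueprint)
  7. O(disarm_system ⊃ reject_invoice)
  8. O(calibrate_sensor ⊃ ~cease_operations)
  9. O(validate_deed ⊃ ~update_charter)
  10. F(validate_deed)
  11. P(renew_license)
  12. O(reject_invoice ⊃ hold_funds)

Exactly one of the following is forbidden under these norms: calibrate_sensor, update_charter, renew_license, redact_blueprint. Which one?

redact_blueprint

By case analysis on ~calibrate_sensor: premise 3 gives O(~calibrate_sensor ⊃ ~cease_operations) and premise 8 gives O(calibrate_sensor ⊃ ~cease_operations), so O(~cease_operations) either way.
The contrapositive of premise 4 (O(~dim_lights ⊃ cease_operations)) is O(~cease_operations ⊃ dim_lights), and O(~cease_operations) is already established, so O(dim_lights).
From O(dim_lights) and premise 2, O(dim_lights ⊃ ~hold_funds), we obtain O(~hold_funds).
Premise 12, O(reject_invoice ⊃ hold_funds), contraposes to O(~hold_funds ⊃ ~reject_invoice); with O(~hold_funds) we get O(~reject_invoice).
The contrapositive of premise 7 (O(disarm_system ⊃ reject_invoice)) is O(~reject_invoice ⊃ ~disarm_system), and O(~reject_invoice) is already established, so O(~disarm_system).
Premise 5 is O(lower_boom ⊃ disarm_system); contrapositively O(~disarm_system ⊃ ~lower_boom). Since O(~disarm_system) holds, K gives O(~lower_boom).
Applying K to premise 6 (O(~lower_boom ⊃ ~redact_blueprint)) and O(~lower_boom) yields O(~redact_blueprint).
So O(~redact_blueprint) holds, i.e. redact_blueprint is forbidden. None of the other listed options is forbidden under the premises.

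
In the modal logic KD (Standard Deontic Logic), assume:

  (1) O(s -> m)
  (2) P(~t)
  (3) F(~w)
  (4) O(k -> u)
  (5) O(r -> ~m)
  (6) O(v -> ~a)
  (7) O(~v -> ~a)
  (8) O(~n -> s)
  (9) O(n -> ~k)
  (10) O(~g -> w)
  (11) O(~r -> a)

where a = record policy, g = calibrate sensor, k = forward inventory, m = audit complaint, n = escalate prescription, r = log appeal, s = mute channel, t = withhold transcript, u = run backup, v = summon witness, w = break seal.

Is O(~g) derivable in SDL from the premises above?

Premise 10 is O(~g -> w); even if O(w) held, inferring O(~g) would be affirming the consequent — invalid.
No other premise forces O(~g). An ideal world satisfying every premise can still have ~g false, so O(~g) is not derivable.

No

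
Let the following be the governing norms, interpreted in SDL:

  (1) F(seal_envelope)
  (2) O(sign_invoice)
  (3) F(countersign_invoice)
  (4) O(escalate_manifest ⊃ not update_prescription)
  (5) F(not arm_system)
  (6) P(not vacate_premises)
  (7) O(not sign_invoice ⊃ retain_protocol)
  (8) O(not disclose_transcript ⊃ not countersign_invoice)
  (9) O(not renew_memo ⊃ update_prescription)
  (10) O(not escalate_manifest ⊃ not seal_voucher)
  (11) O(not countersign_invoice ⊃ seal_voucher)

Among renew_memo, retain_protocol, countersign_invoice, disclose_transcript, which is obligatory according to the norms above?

renew_memo

F(countersign_invoice) at premise 3 means O(not countersign_invoice).
Applying K to premise 11 (O(not countersign_invoice ⊃ seal_voucher)) and O(not countersign_invoice) yields O(seal_voucher).
The contrapositive of premise 10 (O(not escalate_manifest ⊃ not seal_voucher)) is O(seal_voucher ⊃ escalate_manifest), and O(seal_voucher) is already established, so O(escalate_manifest).
Premise 4 is O(escalate_manifest ⊃ not update_prescription); since O(escalate_manifest), deontic closure gives O(not update_prescription).
Premise 9 is O(not renew_memo ⊃ update_prescription); contrapositively O(not update_prescription ⊃ renew_memo). Since O(not update_prescription) holds, K gives O(renew_memo).
So O(renew_memo) holds — renew_memo is obligatory. None of the other listed options is made obligatory by any chain of premises.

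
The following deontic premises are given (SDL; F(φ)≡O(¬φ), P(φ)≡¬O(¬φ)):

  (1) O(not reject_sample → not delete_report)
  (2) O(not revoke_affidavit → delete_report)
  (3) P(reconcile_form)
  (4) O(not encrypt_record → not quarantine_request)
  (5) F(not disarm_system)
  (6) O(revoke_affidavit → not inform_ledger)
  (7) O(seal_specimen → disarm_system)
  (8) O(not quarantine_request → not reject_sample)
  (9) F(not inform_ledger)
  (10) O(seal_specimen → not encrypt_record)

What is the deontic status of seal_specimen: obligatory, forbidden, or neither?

Forbidden

Premise 9, F(not inform_ledger), is equivalent to O(inform_ledger).
The contrapositive of premise 6 (O(revoke_affidavit → not inform_ledger)) is O(inform_ledger → not revoke_affidavit), and O(inform_ledger) is already established, so O(not revoke_affidavit).
From O(not revoke_affidavit) and premise 2, O(not revoke_affidavit → delete_report), we obtain O(delete_report).
The contrapositive of premise 1 (O(not reject_sample → not delete_report)) is O(delete_report → reject_sample), and O(delete_report) is already established, so O(reject_sample).
Premise 8 is O(not quarantine_request → not reject_sample); contrapositively O(reject_sample → quarantine_request). Since O(reject_sample) holds, K gives O(quarantine_request).
Premise 4 is O(not encrypt_record → not quarantine_request); contrapositively O(quarantine_request → encrypt_record). Since O(quarantine_request) holds, K gives O(encrypt_record).
Premise 10 is O(seal_specimen → not encrypt_record); contrapositively O(encrypt_record → not seal_specimen). Since O(encrypt_record) holds, K gives O(not seal_specimen).
Premises 3, 5, 7 do not contribute to this derivation.
Thus O(not seal_specimen), which is F(seal_specimen): seal_specimen is forbidden.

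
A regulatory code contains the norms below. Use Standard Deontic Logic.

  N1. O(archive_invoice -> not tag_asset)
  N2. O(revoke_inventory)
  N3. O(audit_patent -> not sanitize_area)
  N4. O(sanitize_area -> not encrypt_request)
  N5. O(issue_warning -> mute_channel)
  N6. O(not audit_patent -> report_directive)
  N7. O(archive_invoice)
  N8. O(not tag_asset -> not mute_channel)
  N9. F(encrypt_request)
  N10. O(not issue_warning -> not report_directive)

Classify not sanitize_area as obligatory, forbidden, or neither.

Obligatory

From premise 7 we have O(archive_invoice).
With premise 1, O(archive_invoice -> not tag_asset), the K-axiom yields O(not tag_asset).
Applying K to premise 8 (O(not tag_asset -> not mute_channel)) and O(not tag_asset) yields O(not mute_channel).
Premise 5, O(issue_warning -> mute_channel), contraposes to O(not mute_channel -> not issue_warning); with O(not mute_channel) we get O(not issue_warning).
Applying K to premise 10 (O(not issue_warning -> not report_directive)) and O(not issue_warning) yields O(not report_directive).
Premise 6, O(not audit_patent -> report_directive), contraposes to O(not report_directive -> audit_patent); with O(not report_directive) we get O(audit_patent).
With premise 3, O(audit_patent -> not sanitize_area), the K-axiom yields O(not sanitize_area).
Premises 2, 4, 9 do not contribute to this derivation.
Hence not sanitize_area is obligatory.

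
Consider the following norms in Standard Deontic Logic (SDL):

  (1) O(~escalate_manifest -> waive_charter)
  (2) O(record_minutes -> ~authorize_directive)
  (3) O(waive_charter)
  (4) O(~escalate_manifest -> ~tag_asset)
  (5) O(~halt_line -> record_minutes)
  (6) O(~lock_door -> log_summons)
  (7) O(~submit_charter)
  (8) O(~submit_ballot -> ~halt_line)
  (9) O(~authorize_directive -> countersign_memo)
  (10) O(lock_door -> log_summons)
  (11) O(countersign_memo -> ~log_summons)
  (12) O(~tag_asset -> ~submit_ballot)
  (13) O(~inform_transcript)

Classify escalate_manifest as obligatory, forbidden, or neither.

Premises 10 and 6 are O(lock_door -> log_summons) and O(~lock_door -> log_summons); every ideal world satisfies lock_door or ~lock_door, so in either case log_summons holds — hence O(log_summons).
Premise 11 is O(countersign_memo -> ~log_summons); contrapositively O(log_summons -> ~countersign_memo). Since O(log_summons) holds, K gives O(~countersign_memo).
The contrapositive of premise 9 (O(~authorize_directive -> countersign_memo)) is O(~countersign_memo -> authorize_directive), and O(~countersign_memo) is already established, so O(authorize_directive).
Premise 2 is O(record_minutes -> ~authorize_directive); contrapositively O(authorize_directive -> ~record_minutes). Since O(authorize_directive) holds, K gives O(~record_minutes).
Premise 5, O(~halt_line -> record_minutes), contraposes to O(~record_minutes -> halt_line); with O(~record_minutes) we get O(halt_line).
Premise 8 is O(~submit_ballot -> ~halt_line); contrapositively O(halt_line -> submit_ballot). Since O(halt_line) holds, K gives O(submit_ballot).
Premise 12, O(~tag_asset -> ~submit_ballot), contraposes to O(submit_ballot -> tag_asset); with O(submit_ballot) we get O(tag_asset).
Premise 4, O(~escalate_manifest -> ~tag_asset), contraposes to O(tag_asset -> escalate_manifest); with O(tag_asset) we get O(escalate_manifest).
Premises 1, 3, 7, 13 do not contribute to this derivation.
Hence escalate_manifest is obligatory.

Obligatory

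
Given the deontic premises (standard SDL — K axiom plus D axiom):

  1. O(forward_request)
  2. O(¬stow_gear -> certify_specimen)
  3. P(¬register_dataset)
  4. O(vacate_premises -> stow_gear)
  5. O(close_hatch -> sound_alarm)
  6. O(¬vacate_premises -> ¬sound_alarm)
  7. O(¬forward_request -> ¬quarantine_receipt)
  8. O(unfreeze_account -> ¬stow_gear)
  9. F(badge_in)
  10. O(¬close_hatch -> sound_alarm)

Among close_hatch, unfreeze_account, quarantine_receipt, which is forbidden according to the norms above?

unfreeze_account

By case analysis on ¬close_hatch: premise 10 gives O(¬close_hatch -> sound_alarm) and premise 5 gives O(close_hatch -> sound_alarm), so O(sound_alarm) either way.
Premise 6, O(¬vacate_premises -> ¬sound_alarm), contraposes to O(sound_alarm -> vacate_premises); with O(sound_alarm) we get O(vacate_premises).
Applying K to premise 4 (O(vacate_premises -> stow_gear)) and O(vacate_premises) yields O(stow_gear).
Premise 8 is O(unfreeze_account -> ¬stow_gear); contrapositively O(stow_gear -> ¬unfreeze_account). Since O(stow_gear) holds, K gives O(¬unfreeze_account).
So O(¬unfreeze_account) holds, i.e. unfreeze_account is forbidden. None of the other listed options is forbidden under the premises.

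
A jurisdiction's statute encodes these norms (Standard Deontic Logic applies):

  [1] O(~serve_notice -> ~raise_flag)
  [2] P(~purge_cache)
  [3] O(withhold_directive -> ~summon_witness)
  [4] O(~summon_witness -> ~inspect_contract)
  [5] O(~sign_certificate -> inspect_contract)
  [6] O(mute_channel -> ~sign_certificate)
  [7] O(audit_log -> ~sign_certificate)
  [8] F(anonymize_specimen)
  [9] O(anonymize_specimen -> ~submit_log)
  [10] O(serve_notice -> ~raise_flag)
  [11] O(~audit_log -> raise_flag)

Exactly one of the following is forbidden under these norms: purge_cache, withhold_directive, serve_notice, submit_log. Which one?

Premises 10 and 1 are O(serve_notice -> ~raise_flag) and O(~serve_notice -> ~raise_flag); every ideal world satisfies serve_notice or ~serve_notice, so in either case ~raise_flag holds — hence O(~raise_flag).
The contrapositive of premise 11 (O(~audit_log -> raise_flag)) is O(~raise_flag -> audit_log), and O(~raise_flag) is already established, so O(audit_log).
Applying K to premise 7 (O(audit_log -> ~sign_certificate)) and O(audit_log) yields O(~sign_certificate).
Applying K to premise 5 (O(~sign_certificate -> inspect_contract)) and O(~sign_certificate) yields O(inspect_contract).
Premise 4 is O(~summon_witness -> ~inspect_contract); contrapositively O(inspect_contract -> summon_witness). Since O(inspect_contract) holds, K gives O(summon_witness).
The contrapositive of premise 3 (O(withhold_directive -> ~summon_witness)) is O(summon_witness -> ~withhold_directive), and O(summon_witness) is already established, so O(~withhold_directive).
So O(~withhold_directive) holds, i.e. withhold_directive is forbidden. None of the other listed options is forbidden under the premises.

withhold_directive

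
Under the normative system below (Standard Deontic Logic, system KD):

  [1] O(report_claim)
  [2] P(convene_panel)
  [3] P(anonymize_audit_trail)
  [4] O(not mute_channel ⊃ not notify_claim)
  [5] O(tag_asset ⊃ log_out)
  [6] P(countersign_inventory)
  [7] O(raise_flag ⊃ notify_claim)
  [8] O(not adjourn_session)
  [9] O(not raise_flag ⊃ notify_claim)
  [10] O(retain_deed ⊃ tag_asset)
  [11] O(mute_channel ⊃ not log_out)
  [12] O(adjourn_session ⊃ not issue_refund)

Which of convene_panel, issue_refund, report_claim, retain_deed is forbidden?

Premises 9 and 7 cover both cases: O(not raise_flag ⊃ notify_claim) and O(raise_flag ⊃ notify_claim). Since not raise_flag ∨ raise_flag is a tautology, O(notify_claim) follows.
Premise 4, O(not mute_channel ⊃ not notify_claim), contraposes to O(notify_claim ⊃ mute_channel); with O(notify_claim) we get O(mute_channel).
Premise 11 is O(mute_channel ⊃ not log_out); since O(mute_channel), deontic closure gives O(not log_out).
Premise 5 is O(tag_asset ⊃ log_out); contrapositively O(not log_out ⊃ not tag_asset). Since O(not log_out) holds, K gives O(not tag_asset).
Premise 10, O(retain_deed ⊃ tag_asset), contraposes to O(not tag_asset ⊃ not retain_deed); with O(not tag_asset) we get O(not retain_deed).
So O(not retain_deed) holds, i.e. retain_deed is forbidden. None of the other listed options is forbidden under the premises.

retain_deed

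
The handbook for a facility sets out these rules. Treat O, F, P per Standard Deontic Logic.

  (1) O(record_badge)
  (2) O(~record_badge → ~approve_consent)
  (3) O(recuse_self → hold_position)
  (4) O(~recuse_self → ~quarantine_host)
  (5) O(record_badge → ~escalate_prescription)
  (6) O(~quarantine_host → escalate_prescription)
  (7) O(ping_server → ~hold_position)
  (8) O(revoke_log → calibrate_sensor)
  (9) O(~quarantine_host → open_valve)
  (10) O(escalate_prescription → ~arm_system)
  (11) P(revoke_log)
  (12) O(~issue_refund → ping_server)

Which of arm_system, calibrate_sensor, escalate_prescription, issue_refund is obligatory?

issue_refund

Premise 1 gives O(record_badge).
With premise 5, O(record_badge → ~escalate_prescription), the K-axiom yields O(~escalate_prescription).
Premise 6 is O(~quarantine_host → escalate_prescription); contrapositively O(~escalate_prescription → quarantine_host). Since O(~escalate_prescription) holds, K gives O(quarantine_host).
Premise 4 is O(~recuse_self → ~quarantine_host); contrapositively O(quarantine_host → recuse_self). Since O(quarantine_host) holds, K gives O(recuse_self).
With premise 3, O(recuse_self → hold_position), the K-axiom yields O(hold_position).
The contrapositive of premise 7 (O(ping_server → ~hold_position)) is O(hold_position → ~ping_server), and O(hold_position) is already established, so O(~ping_server).
The contrapositive of premise 12 (O(~issue_refund → ping_server)) is O(~ping_server → issue_refund), and O(~ping_server) is already established, so O(issue_refund).
So O(issue_refund) holds — issue_refund is obligatory. None of the other listed options is made obligatory by any chain of premises.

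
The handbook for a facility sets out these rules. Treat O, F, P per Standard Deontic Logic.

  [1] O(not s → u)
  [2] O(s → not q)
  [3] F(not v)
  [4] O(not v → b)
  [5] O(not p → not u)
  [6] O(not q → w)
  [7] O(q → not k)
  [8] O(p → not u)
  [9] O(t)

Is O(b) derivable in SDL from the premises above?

Premise 4 is O(not v → b), but O(not v) is not derivable from the premises, so it does not yield O(b).
No other premise forces O(b). An ideal world satisfying every premise can still have b false, so O(b) is not derivable.

No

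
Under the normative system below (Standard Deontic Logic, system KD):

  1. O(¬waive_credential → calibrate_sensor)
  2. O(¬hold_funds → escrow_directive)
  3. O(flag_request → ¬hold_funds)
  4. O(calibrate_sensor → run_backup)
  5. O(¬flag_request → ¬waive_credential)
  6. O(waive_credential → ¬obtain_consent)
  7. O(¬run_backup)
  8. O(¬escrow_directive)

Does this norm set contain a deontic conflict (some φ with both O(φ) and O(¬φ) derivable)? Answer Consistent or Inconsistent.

Premise 8 gives O(¬escrow_directive).
Premise 2, O(¬hold_funds → escrow_directive), contraposes to O(¬escrow_directive → hold_funds); with O(¬escrow_directive) we get O(hold_funds).
Premise 3 is O(flag_request → ¬hold_funds); contrapositively O(hold_funds → ¬flag_request). Since O(hold_funds) holds, K gives O(¬flag_request).
Premise 5 is O(¬flag_request → ¬waive_credential); since O(¬flag_request), deontic closure gives O(¬waive_credential).
From O(¬waive_credential) and premise 1, O(¬waive_credential → calibrate_sensor), we obtain O(calibrate_sensor).
Premise 4 is O(calibrate_sensor → run_backup); since O(calibrate_sensor), deontic closure gives O(run_backup).
But premise 7 directly asserts O(¬run_backup).
We now have both O(run_backup) and O(¬run_backup) — run_backup is simultaneously obligatory and forbidden, violating the D-axiom.

Inconsistent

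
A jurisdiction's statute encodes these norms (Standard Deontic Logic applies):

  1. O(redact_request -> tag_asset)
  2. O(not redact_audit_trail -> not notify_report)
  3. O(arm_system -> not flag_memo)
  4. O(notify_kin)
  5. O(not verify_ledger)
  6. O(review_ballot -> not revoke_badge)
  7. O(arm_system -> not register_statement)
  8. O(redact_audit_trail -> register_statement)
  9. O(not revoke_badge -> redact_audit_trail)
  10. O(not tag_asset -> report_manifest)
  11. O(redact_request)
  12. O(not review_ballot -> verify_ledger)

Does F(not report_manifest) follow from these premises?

Premise 10 is O(not tag_asset -> report_manifest), but O(not tag_asset) is not derivable from the premises, so it does not yield O(report_manifest).
No other premise forces O(report_manifest). An ideal world satisfying every premise can still have not report_manifest true, so F(not report_manifest) is not derivable.

No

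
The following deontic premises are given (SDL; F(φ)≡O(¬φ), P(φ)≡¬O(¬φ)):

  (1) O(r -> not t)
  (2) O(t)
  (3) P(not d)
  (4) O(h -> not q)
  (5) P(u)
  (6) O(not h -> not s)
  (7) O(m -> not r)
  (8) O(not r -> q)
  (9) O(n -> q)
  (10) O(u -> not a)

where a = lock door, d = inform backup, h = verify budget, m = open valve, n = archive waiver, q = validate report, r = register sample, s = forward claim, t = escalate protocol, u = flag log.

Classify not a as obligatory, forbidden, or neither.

Premise 10 is O(u -> not a), but O(u) is not derivable from the premises (the permission P(u) asserts only not O(not u), not O(u)), so it does not yield O(not a).
No premise or chain of K-axiom applications forces O(not a), and none forces O(a). So not a is neither obligatory nor forbidden under these norms.

Neither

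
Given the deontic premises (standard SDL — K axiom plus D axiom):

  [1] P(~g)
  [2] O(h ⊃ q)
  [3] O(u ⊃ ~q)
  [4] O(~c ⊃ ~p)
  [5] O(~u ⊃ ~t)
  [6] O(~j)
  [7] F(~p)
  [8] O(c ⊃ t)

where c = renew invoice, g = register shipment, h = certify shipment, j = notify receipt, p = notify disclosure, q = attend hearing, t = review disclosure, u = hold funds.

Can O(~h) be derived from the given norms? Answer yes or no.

Yes

Premise 7, F(~p), is equivalent to O(p).
Premise 4, O(~c ⊃ ~p), contraposes to O(p ⊃ c); with O(p) we get O(c).
Applying K to premise 8 (O(c ⊃ t)) and O(c) yields O(t).
Premise 5, O(~u ⊃ ~t), contraposes to O(t ⊃ u); with O(t) we get O(u).
Applying K to premise 3 (O(u ⊃ ~q)) and O(u) yields O(~q).
The contrapositive of premise 2 (O(h ⊃ q)) is O(~q ⊃ ~h), and O(~q) is already established, so O(~h).
Premises 1, 6 do not contribute to this derivation.
So O(~h) follows.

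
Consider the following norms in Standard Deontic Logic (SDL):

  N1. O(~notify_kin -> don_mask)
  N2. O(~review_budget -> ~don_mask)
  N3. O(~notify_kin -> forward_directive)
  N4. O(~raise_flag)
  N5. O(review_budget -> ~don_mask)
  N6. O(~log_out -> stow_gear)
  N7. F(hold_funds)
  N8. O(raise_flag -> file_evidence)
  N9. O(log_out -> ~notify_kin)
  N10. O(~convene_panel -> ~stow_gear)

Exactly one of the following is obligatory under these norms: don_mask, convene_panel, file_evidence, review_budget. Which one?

Premises 2 and 5 are O(~review_budget -> ~don_mask) and O(review_budget -> ~don_mask); every ideal world satisfies ~review_budget or review_budget, so in either case ~don_mask holds — hence O(~don_mask).
Premise 1 is O(~notify_kin -> don_mask); contrapositively O(~don_mask -> notify_kin). Since O(~don_mask) holds, K gives O(notify_kin).
The contrapositive of premise 9 (O(log_out -> ~notify_kin)) is O(notify_kin -> ~log_out), and O(notify_kin) is already established, so O(~log_out).
From O(~log_out) and premise 6, O(~log_out -> stow_gear), we obtain O(stow_gear).
Premise 10, O(~convene_panel -> ~stow_gear), contraposes to O(stow_gear -> convene_panel); with O(stow_gear) we get O(convene_panel).
So O(convene_panel) holds — convene_panel is obligatory. None of the other listed options is made obligatory by any chain of premises.

convene_panel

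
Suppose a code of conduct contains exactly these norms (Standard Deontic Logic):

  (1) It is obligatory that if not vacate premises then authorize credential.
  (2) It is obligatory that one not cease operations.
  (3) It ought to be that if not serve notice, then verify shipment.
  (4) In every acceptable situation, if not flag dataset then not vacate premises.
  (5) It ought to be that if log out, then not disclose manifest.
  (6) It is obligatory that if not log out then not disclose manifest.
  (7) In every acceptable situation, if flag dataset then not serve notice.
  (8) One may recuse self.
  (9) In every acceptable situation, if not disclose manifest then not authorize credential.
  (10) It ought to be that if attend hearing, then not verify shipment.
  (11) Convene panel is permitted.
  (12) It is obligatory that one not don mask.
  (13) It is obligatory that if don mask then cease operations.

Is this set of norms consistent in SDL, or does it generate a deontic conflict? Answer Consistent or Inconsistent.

Premise 13 is O(don_mask → cease_operations), but O(don_mask) is not derivable from the premises, so it does not yield O(cease_operations).
So O(cease_operations) is not derivable, and the apparent clash with O(¬cease_operations) does not arise.
A world satisfying every obligation exists (e.g. attend_hearing=false, authorize_credential=false, cease_operations=false, convene_panel=false, disclose_manifest=false, don_mask=false, flag_dataset=true, log_out=false, recuse_self=false, serve_notice=false, vacate_premises=true, verify_shipment=true); no atom is both obligatory and forbidden, so the set is consistent.

Consistent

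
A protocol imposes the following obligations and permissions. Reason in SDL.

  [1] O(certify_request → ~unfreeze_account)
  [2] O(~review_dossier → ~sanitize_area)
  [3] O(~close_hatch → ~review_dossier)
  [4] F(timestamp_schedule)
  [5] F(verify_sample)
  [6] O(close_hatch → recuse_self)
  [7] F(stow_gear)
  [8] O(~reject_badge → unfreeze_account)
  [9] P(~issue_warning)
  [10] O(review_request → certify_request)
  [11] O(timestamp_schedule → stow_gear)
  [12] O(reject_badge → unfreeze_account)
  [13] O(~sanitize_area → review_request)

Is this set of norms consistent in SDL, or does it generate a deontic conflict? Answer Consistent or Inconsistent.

Premise 11 is O(timestamp_schedule → stow_gear), but O(timestamp_schedule) is not derivable from the premises, so it does not yield O(stow_gear).
So O(stow_gear) is not derivable, and the apparent clash with O(~stow_gear) does not arise.
A world satisfying every obligation exists (e.g. certify_request=false, close_hatch=true, issue_warning=false, recuse_self=true, reject_badge=false, review_dossier=true, review_request=false, sanitize_area=true, stow_gear=false, timestamp_schedule=false, unfreeze_account=true, verify_sample=false); no atom is both obligatory and forbidden, so the set is consistent.

Consistent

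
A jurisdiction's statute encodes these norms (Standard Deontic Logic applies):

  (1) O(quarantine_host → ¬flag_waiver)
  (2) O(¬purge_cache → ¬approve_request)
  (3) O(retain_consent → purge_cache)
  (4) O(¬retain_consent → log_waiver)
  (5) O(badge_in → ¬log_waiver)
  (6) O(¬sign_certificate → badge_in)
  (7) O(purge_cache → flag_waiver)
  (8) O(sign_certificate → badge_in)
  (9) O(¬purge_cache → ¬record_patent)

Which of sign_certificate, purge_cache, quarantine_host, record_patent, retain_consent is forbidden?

quarantine_host

Premises 6 and 8 are O(¬sign_certificate → badge_in) and O(sign_certificate → badge_in); every ideal world satisfies ¬sign_certificate or sign_certificate, so in either case badge_in holds — hence O(badge_in).
With premise 5, O(badge_in → ¬log_waiver), the K-axiom yields O(¬log_waiver).
Premise 4 is O(¬retain_consent → log_waiver); contrapositively O(¬log_waiver → retain_consent). Since O(¬log_waiver) holds, K gives O(retain_consent).
Applying K to premise 3 (O(retain_consent → purge_cache)) and O(retain_consent) yields O(purge_cache).
Applying K to premise 7 (O(purge_cache → flag_waiver)) and O(purge_cache) yields O(flag_waiver).
Premise 1 is O(quarantine_host → ¬flag_waiver); contrapositively O(flag_waiver → ¬quarantine_host). Since O(flag_waiver) holds, K gives O(¬quarantine_host).
So O(¬quarantine_host) holds, i.e. quarantine_host is forbidden. None of the other listed options is forbidden under the premises.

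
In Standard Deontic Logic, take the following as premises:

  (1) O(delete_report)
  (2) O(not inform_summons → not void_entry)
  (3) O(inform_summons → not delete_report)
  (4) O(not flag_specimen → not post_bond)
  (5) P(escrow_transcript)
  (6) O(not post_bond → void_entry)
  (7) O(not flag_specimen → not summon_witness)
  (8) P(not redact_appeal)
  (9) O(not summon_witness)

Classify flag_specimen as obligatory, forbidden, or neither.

Premise 1 gives O(delete_report).
The contrapositive of premise 3 (O(inform_summons → not delete_report)) is O(delete_report → not inform_summons), and O(delete_report) is already established, so O(not inform_summons).
From O(not inform_summons) and premise 2, O(not inform_summons → not void_entry), we obtain O(not void_entry).
The contrapositive of premise 6 (O(not post_bond → void_entry)) is O(not void_entry → post_bond), and O(not void_entry) is already established, so O(post_bond).
Premise 4 is O(not flag_specimen → not post_bond); contrapositively O(post_bond → flag_specimen). Since O(post_bond) holds, K gives O(flag_specimen).
Premises 5, 7, 8, 9 do not contribute to this derivation.
Hence flag_specimen is obligatory.

Obligatory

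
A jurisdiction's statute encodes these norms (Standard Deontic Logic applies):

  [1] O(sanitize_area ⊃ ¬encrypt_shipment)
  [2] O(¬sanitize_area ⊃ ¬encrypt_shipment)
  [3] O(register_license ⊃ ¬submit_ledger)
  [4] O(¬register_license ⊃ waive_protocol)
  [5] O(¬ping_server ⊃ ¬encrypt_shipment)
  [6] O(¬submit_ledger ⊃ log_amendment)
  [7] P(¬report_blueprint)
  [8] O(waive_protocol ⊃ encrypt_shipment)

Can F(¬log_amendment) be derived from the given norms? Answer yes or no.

Yes

Premises 2 and 1 are O(¬sanitize_area ⊃ ¬encrypt_shipment) and O(sanitize_area ⊃ ¬encrypt_shipment); every ideal world satisfies ¬sanitize_area or sanitize_area, so in either case ¬encrypt_shipment holds — hence O(¬encrypt_shipment).
Premise 8 is O(waive_protocol ⊃ encrypt_shipment); contrapositively O(¬encrypt_shipment ⊃ ¬waive_protocol). Since O(¬encrypt_shipment) holds, K gives O(¬waive_protocol).
Premise 4, O(¬register_license ⊃ waive_protocol), contraposes to O(¬waive_protocol ⊃ register_license); with O(¬waive_protocol) we get O(register_license).
From O(register_license) and premise 3, O(register_license ⊃ ¬submit_ledger), we obtain O(¬submit_ledger).
With premise 6, O(¬submit_ledger ⊃ log_amendment), the K-axiom yields O(log_amendment).
Premises 5, 7 do not contribute to this derivation.
So O(log_amendment) holds, i.e. F(¬log_amendment). The claim follows.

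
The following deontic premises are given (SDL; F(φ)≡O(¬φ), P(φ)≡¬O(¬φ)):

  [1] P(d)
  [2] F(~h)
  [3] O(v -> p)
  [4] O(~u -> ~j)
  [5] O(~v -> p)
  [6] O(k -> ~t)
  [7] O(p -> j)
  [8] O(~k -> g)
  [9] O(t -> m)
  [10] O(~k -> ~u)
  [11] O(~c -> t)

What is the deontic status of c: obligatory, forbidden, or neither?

Obligatory

Premises 3 and 5 cover both cases: O(v -> p) and O(~v -> p). Since v ∨ ~v is a tautology, O(p) follows.
Premise 7 is O(p -> j); since O(p), deontic closure gives O(j).
Premise 4 is O(~u -> ~j); contrapositively O(j -> u). Since O(j) holds, K gives O(u).
Premise 10 is O(~k -> ~u); contrapositively O(u -> k). Since O(u) holds, K gives O(k).
From O(k) and premise 6, O(k -> ~t), we obtain O(~t).
The contrapositive of premise 11 (O(~c -> t)) is O(~t -> c), and O(~t) is already established, so O(c).
Premises 1, 2, 8, 9 do not contribute to this derivation.
Hence c is obligatory.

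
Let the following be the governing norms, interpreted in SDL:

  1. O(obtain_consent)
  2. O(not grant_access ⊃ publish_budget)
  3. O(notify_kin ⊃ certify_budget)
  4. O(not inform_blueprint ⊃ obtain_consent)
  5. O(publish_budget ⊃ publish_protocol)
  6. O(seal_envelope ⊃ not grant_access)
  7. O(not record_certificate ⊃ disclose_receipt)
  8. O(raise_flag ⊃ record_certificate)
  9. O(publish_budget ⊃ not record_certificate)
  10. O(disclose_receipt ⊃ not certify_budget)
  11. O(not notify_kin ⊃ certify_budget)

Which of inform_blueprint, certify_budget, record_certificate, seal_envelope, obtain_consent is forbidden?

By case analysis on notify_kin: premise 3 gives O(notify_kin ⊃ certify_budget) and premise 11 gives O(not notify_kin ⊃ certify_budget), so O(certify_budget) either way.
Premise 10 is O(disclose_receipt ⊃ not certify_budget); contrapositively O(certify_budget ⊃ not disclose_receipt). Since O(certify_budget) holds, K gives O(not disclose_receipt).
The contrapositive of premise 7 (O(not record_certificate ⊃ disclose_receipt)) is O(not disclose_receipt ⊃ record_certificate), and O(not disclose_receipt) is already established, so O(record_certificate).
Premise 9, O(publish_budget ⊃ not record_certificate), contraposes to O(record_certificate ⊃ not publish_budget); with O(record_certificate) we get O(not publish_budget).
Premise 2 is O(not grant_access ⊃ publish_budget); contrapositively O(not publish_budget ⊃ grant_access). Since O(not publish_budget) holds, K gives O(grant_access).
The contrapositive of premise 6 (O(seal_envelope ⊃ not grant_access)) is O(grant_access ⊃ not seal_envelope), and O(grant_access) is already established, so O(not seal_envelope).
So O(not seal_envelope) holds, i.e. seal_envelope is forbidden. None of the other listed options is forbidden under the premises.

seal_envelope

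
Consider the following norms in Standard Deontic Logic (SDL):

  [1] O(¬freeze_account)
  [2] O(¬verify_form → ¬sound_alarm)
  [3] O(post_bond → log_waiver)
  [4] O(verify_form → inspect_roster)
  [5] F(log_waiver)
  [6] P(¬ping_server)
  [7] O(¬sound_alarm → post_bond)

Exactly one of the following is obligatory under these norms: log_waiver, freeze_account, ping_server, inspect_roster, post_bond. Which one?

inspect_roster

F(log_waiver) at premise 5 means O(¬log_waiver).
The contrapositive of premise 3 (O(post_bond → log_waiver)) is O(¬log_waiver → ¬post_bond), and O(¬log_waiver) is already established, so O(¬post_bond).
Premise 7 is O(¬sound_alarm → post_bond); contrapositively O(¬post_bond → sound_alarm). Since O(¬post_bond) holds, K gives O(sound_alarm).
Premise 2 is O(¬verify_form → ¬sound_alarm); contrapositively O(sound_alarm → verify_form). Since O(sound_alarm) holds, K gives O(verify_form).
From O(verify_form) and premise 4, O(verify_form → inspect_roster), we obtain O(inspect_roster).
So O(inspect_roster) holds — inspect_roster is obligatory. None of the other listed options is made obligatory by any chain of premises.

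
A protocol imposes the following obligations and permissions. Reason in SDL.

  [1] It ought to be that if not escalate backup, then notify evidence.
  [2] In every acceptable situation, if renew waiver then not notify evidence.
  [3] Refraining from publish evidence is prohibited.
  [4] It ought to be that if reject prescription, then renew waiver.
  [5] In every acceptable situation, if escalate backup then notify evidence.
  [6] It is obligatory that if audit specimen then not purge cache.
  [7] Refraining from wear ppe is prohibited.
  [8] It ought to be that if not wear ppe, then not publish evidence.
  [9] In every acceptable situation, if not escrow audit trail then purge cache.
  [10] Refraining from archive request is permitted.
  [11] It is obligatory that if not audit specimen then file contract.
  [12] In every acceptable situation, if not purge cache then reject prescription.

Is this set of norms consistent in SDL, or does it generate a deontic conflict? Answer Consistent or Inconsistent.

Premise 8 is O(¬wear_ppe → ¬publish_evidence), but O(¬wear_ppe) is not derivable from the premises, so it does not yield O(¬publish_evidence).
So O(¬publish_evidence) is not derivable, and the apparent clash with O(publish_evidence) does not arise.
A world satisfying every obligation exists (e.g. archive_request=false, audit_specimen=false, escalate_backup=false, escrow_audit_trail=false, file_contract=true, notify_evidence=true, publish_evidence=true, purge_cache=true, reject_prescription=false, renew_waiver=false, wear_ppe=true); no atom is both obligatory and forbidden, so the set is consistent.

Consistent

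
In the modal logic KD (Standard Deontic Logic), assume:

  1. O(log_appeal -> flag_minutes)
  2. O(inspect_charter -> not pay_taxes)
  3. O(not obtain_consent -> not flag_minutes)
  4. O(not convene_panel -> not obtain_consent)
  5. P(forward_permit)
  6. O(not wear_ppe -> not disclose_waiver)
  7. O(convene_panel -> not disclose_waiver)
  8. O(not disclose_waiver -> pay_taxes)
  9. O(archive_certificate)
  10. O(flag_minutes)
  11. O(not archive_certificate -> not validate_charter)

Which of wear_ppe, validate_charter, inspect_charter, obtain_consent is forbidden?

Premise 10 gives O(flag_minutes).
Premise 3, O(not obtain_consent -> not flag_minutes), contraposes to O(flag_minutes -> obtain_consent); with O(flag_minutes) we get O(obtain_consent).
Premise 4 is O(not convene_panel -> not obtain_consent); contrapositively O(obtain_consent -> convene_panel). Since O(obtain_consent) holds, K gives O(convene_panel).
With premise 7, O(convene_panel -> not disclose_waiver), the K-axiom yields O(not disclose_waiver).
With premise 8, O(not disclose_waiver -> pay_taxes), the K-axiom yields O(pay_taxes).
The contrapositive of premise 2 (O(inspect_charter -> not pay_taxes)) is O(pay_taxes -> not inspect_charter), and O(pay_taxes) is already established, so O(not inspect_charter).
So O(not inspect_charter) holds, i.e. inspect_charter is forbidden. None of the other listed options is forbidden under the premises.

inspect_charter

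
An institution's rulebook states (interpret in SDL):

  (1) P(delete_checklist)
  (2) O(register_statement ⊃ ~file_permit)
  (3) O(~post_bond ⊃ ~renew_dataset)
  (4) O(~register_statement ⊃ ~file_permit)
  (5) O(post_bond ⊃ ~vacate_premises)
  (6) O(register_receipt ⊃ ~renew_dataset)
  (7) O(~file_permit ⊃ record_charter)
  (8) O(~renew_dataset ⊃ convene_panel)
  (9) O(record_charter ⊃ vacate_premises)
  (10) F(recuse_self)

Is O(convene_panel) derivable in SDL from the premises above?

Premises 4 and 2 are O(~register_statement ⊃ ~file_permit) and O(register_statement ⊃ ~file_permit); every ideal world satisfies ~register_statement or register_statement, so in either case ~file_permit holds — hence O(~file_permit).
Premise 7 is O(~file_permit ⊃ record_charter); since O(~file_permit), deontic closure gives O(record_charter).
From O(record_charter) and premise 9, O(record_charter ⊃ vacate_premises), we obtain O(vacate_premises).
Premise 5 is O(post_bond ⊃ ~vacate_premises); contrapositively O(vacate_premises ⊃ ~post_bond). Since O(vacate_premises) holds, K gives O(~post_bond).
From O(~post_bond) and premise 3, O(~post_bond ⊃ ~renew_dataset), we obtain O(~renew_dataset).
Applying K to premise 8 (O(~renew_dataset ⊃ convene_panel)) and O(~renew_dataset) yields O(convene_panel).
Premises 1, 6, 10 do not contribute to this derivation.
So O(convene_panel) follows.

Yes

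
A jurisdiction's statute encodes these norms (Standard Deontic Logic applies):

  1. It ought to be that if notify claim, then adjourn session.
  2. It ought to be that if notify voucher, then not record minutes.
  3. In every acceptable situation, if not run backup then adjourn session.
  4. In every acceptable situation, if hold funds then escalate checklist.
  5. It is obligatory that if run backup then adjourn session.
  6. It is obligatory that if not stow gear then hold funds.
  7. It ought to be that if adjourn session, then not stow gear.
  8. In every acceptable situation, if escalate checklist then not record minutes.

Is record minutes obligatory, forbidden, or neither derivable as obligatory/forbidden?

Forbidden

Premises 3 and 5 are O(¬run_backup → adjourn_session) and O(run_backup → adjourn_session); every ideal world satisfies ¬run_backup or run_backup, so in either case adjourn_session holds — hence O(adjourn_session).
From O(adjourn_session) and premise 7, O(adjourn_session → ¬stow_gear), we obtain O(¬stow_gear).
From O(¬stow_gear) and premise 6, O(¬stow_gear → hold_funds), we obtain O(hold_funds).
With premise 4, O(hold_funds → escalate_checklist), the K-axiom yields O(escalate_checklist).
Premise 8 is O(escalate_checklist → ¬record_minutes); since O(escalate_checklist), deontic closure gives O(¬record_minutes).
Premises 1, 2 do not contribute to this derivation.
Thus O(¬record_minutes), which is F(record_minutes): record_minutes is forbidden.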